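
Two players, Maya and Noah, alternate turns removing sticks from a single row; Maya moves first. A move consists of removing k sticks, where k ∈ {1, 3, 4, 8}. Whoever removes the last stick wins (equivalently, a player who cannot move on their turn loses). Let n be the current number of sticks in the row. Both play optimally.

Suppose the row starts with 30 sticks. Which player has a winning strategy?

Noah wins.

Label each position W (a win for the player to move) or L (a loss). A position with no legal move is L; any other position is W exactly when some move reaches an L, and L when every move reaches a W.
n=0: no move → L
n=1: can move to 0, which is L ⇒ W
n=2: the only move is to 1(W), a W ⇒ L
n=3: can move to 2, which is L ⇒ W
n=4: can move to 0, which is L ⇒ W
n=5: can move to 2, which is L ⇒ W
n=6: can move to 2, which is L ⇒ W
n=7: moves to 6(W), 4(W), 3(W); every one is W ⇒ L
n=8: can move to 7, which is L ⇒ W
n=9: moves to 8(W), 6(W), 5(W), 1(W); every one is W ⇒ L
n=10: can move to 9, which is L ⇒ W
n=11: can move to 7, which is L ⇒ W
n=12: can move to 9, which is L ⇒ W
n=13: can move to 9, which is L ⇒ W
n=14: moves to 13(W), 11(W), 10(W), 6(W); every one is W ⇒ L
n=15: can move to 14, which is L ⇒ W
n=16: moves to 15(W), 13(W), 12(W), 8(W); every one is W ⇒ L
n=17: can move to 16, which is L ⇒ W
n=18: can move to 14, which is L ⇒ W
n=19: can move to 16, which is L ⇒ W
n=20: can move to 16, which is L ⇒ W
n=21: moves to 20(W), 18(W), 17(W), 13(W); every one is W ⇒ L
n=22: can move to 21, which is L ⇒ W
n=23: moves to 22(W), 20(W), 19(W), 15(W); every one is W ⇒ L
n=24: can move to 23, which is L ⇒ W
n=25: can move to 21, which is L ⇒ W
n=26: can move to 23, which is L ⇒ W
n=27: can move to 23, which is L ⇒ W
n=28: moves to 27(W), 25(W), 24(W), 20(W); every one is W ⇒ L
n=29: can move to 28, which is L ⇒ W
n=30: moves to 29(W), 27(W), 26(W), 22(W); every one is W ⇒ L
Every move from 30 reaches a W position, so the mover loses.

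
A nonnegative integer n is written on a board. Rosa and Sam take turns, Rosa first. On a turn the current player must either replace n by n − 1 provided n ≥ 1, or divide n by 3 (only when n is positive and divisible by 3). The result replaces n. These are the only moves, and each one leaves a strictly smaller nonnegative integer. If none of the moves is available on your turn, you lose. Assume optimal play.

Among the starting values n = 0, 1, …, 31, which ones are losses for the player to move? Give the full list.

Build the W/L table. Terminal = L. A non-terminal position is W if it has a move to some L; otherwise it is L.
n=0: no move → L
n=1: reaches L-position 0 → W
n=2: only reaches 1(W), which is W → L
n=3: reaches L-position 2 → W
n=4: only reaches 3(W), which is W → L
n=5: reaches L-position 4 → W
n=6: reaches L-position 2 → W
n=7: only reaches 6(W), which is W → L
n=8: reaches L-position 7 → W
n=9: only reaches 3(W), 8(W), all W → L
n=10: reaches L-position 9 → W
n=11: only reaches 10(W), which is W → L
n=12: reaches L-position 4 → W
n=13: only reaches 12(W), which is W → L
n=14: reaches L-position 13 → W
n=15: only reaches 5(W), 14(W), all W → L
n=16: reaches L-position 15 → W
n=17: only reaches 16(W), which is W → L
n=18: reaches L-position 17 → W
n=19: only reaches 18(W), which is W → L
n=20: reaches L-position 19 → W
n=21: reaches L-position 7 → W
n=22: only reaches 21(W), which is W → L
n=23: reaches L-position 22 → W
n=24: only reaches 8(W), 23(W), all W → L
n=25: reaches L-position 24 → W
n=26: only reaches 25(W), which is W → L
n=27: reaches L-position 9 → W
n=28: only reaches 27(W), which is W → L
n=29: reaches L-position 28 → W
n=30: only reaches 10(W), 29(W), all W → L
n=31: reaches L-position 30 → W
The losing starting values of n are exactly the entries labelled L in this table (15 of them).

0, 2, 4, 7, 9, 11, 13, 15, 17, 19, 22, 24, 26, 28, 30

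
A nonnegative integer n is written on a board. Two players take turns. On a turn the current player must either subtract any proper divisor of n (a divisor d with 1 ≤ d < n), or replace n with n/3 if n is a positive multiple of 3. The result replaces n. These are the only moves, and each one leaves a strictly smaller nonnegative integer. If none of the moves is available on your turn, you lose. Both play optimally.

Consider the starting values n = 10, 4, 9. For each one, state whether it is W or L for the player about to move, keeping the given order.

Label each position W (a win for the player to move) or L (a loss). A position with no legal move is L; any other position is W exactly when some move reaches an L, and L when every move reaches a W.
n=0: no move → L
n=1: no move → L
n=2: can move to 1, which is L ⇒ W
n=3: can move to 1, which is L ⇒ W
n=4: moves to 2(W), 3(W); every one is W ⇒ L
n=5: can move to 4, which is L ⇒ W
n=6: can move to 4, which is L ⇒ W
n=7: the only move is to 6(W), a W ⇒ L
n=8: can move to 4, which is L ⇒ W
n=9: moves to 3(W), 6(W), 8(W); every one is W ⇒ L
n=10: can move to 9, which is L ⇒ W

10: W, 4: L, 9: L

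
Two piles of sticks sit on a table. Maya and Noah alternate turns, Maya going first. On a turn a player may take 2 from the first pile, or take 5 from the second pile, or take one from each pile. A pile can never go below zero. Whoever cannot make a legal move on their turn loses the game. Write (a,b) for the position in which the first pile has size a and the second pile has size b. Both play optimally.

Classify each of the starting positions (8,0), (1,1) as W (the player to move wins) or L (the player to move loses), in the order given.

(8,0): L, (1,1): W

Build the W/L table. Terminal = L. A non-terminal position is W if it has a move to some L; otherwise it is L.
No move ever increases a pile, so every position that can arise here has a ≤ 8 and b ≤ 1; it is enough to label the cells with 0 ≤ a ≤ 8 and 0 ≤ b ≤ 1.
Every move lowers a or b (never raises either), so fill the grid row by row in increasing a, and left to right within a row: each cell's successors are then already labelled.
      b=0  b=1
a=0:    L    L
a=1:    L    W
a=2:    W    W
a=3:    W    L
a=4:    L    L
a=5:    L    W
a=6:    W    W
a=7:    W    L
a=8:    L    L
Cells with no legal move (terminal, hence L): (0,0), (0,1), (1,0).
The remaining L cells, each justified by listing all of its moves:
(3,1): only reaches (1,1)(W), (2,0)(W), all W → L
(4,0): only reaches (2,0)(W), which is W → L
(4,1): only reaches (2,1)(W), (3,0)(W), all W → L
(5,0): only reaches (3,0)(W), which is W → L
(7,1): only reaches (5,1)(W), (6,0)(W), all W → L
(8,0): only reaches (6,0)(W), which is W → L
(8,1): only reaches (6,1)(W), (7,0)(W), all W → L
Every other cell has at least one move into one of the L cells above, so it is W.
(8,0): one of the L cells justified above, so L
(1,1): the move to (0,0) reaches an L cell, so W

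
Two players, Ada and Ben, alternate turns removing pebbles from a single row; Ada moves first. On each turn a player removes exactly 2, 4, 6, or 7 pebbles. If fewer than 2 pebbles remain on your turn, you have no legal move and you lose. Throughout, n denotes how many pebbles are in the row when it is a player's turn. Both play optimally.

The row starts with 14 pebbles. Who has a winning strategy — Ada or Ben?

Work bottom-up. With no move the player to move loses. Otherwise the position is W if at least one move leads to an L position for the opponent, and L if every move leads to a W.
n=0: no move → L
n=1: no move → L
n=2: reaches L-position 0 → W
n=3: reaches L-position 1 → W
n=4: reaches L-position 0 → W
n=5: reaches L-position 1 → W
n=6: reaches L-position 0 → W
n=7: reaches L-position 1 → W
n=8: reaches L-position 1 → W
n=9: only reaches 7(W), 5(W), 3(W), 2(W), all W → L
n=10: only reaches 8(W), 6(W), 4(W), 3(W), all W → L
n=11: reaches L-position 9 → W
n=12: reaches L-position 10 → W
n=13: reaches L-position 9 → W
n=14: reaches L-position 10 → W
From 14 Ada can remove 4, leaving 10, reaching an L position.

Ada wins.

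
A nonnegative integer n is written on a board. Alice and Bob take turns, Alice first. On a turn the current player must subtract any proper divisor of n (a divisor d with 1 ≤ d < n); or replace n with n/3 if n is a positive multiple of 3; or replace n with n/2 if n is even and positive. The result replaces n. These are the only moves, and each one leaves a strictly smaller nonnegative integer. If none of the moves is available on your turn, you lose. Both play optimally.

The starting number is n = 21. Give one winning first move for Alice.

Move to 7.

Classify positions by backward induction: terminal positions (no move available) are L. From any other position, the mover wins iff some move reaches an L.
n=0: no move → L
n=1: no move → L
n=2: →1(L), so W
n=3: →1(L), so W
n=4: →2(W), 3(W) — all W, so L
n=5: →4(L), so W
n=6: →4(L), so W
n=7: →6(W) only, which is W, so L
n=8: →4(L), so W
n=9: →3(W), 6(W), 8(W) — all W, so L
n=10: →9(L), so W
n=11: →10(W) only, which is W, so L
n=12: →4(L), so W
n=13: →12(W) only, which is W, so L
n=14: →7(L), so W
n=15: →5(W), 10(W), 12(W), 14(W) — all W, so L
n=16: →15(L), so W
n=17: →16(W) only, which is W, so L
n=18: →9(L), so W
n=19: →18(W) only, which is W, so L
n=20: →15(L), so W
n=21: →7(L), so W
From 21, the L positions reachable in one move are: 7.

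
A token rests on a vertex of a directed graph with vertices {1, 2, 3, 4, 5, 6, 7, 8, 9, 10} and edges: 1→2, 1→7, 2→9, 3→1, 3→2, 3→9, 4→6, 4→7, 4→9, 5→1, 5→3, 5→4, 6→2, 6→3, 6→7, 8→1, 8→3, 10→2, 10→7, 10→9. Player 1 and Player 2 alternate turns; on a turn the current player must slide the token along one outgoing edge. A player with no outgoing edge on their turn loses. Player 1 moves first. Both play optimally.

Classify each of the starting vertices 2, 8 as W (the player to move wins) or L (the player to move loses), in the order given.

Build the W/L table. Terminal = L. A non-terminal position is W if it has a move to some L; otherwise it is L.
Every edge goes from a vertex to one that appears earlier in the order 9, 7, 2, 10, 1, 3, 6, 4, 5, 8, so processing vertices in that order labels each vertex after all of its successors.
9: no outgoing edge → L
7: no outgoing edge → L
2: →9(L), so W
10: →7(L), so W
1: →7(L), so W
3: →9(L), so W
6: →7(L), so W
4: →7(L), so W
5: →4(W), 3(W), 1(W) — all W, so L
8: →3(W), 1(W) — all W, so L

2: W, 8: L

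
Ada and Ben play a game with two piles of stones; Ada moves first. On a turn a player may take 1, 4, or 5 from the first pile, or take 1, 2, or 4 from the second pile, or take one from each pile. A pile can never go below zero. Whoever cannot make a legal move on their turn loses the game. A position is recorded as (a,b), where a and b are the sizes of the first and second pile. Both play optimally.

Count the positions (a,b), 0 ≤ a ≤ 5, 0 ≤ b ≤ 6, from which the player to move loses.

10

Use the standard recursion: the mover loses at a terminal position; elsewhere, the mover wins exactly when some move hands the opponent an L position.
Every move lowers a or b (never raises either), so fill the grid row by row in increasing a, and left to right within a row: each cell's successors are then already labelled.
      b=0  b=1  b=2  b=3  b=4  b=5  b=6
a=0:    L    W    W    L    W    W    L
a=1:    W    W    L    W    W    L    W
a=2:    L    W    W    W    W    W    W
a=3:    W    W    L    W    W    L    W
a=4:    W    L    W    W    L    W    W
a=5:    W    W    W    W    W    W    W
Cells with no legal move (terminal, hence L): (0,0).
The remaining L cells, each justified by listing all of its moves:
(0,3): only reaches (0,2)(W), (0,1)(W), all W → L
(0,6): only reaches (0,5)(W), (0,4)(W), (0,2)(W), all W → L
(1,2): only reaches (0,2)(W), (1,1)(W), (1,0)(W), (0,1)(W), all W → L
(1,5): only reaches (0,5)(W), (1,4)(W), (1,3)(W), (1,1)(W), (0,4)(W), all W → L
(2,0): only reaches (1,0)(W), which is W → L
(3,2): only reaches (2,2)(W), (3,1)(W), (3,0)(W), (2,1)(W), all W → L
(3,5): only reaches (2,5)(W), (3,4)(W), (3,3)(W), (3,1)(W), (2,4)(W), all W → L
(4,1): only reaches (3,1)(W), (0,1)(W), (4,0)(W), (3,0)(W), all W → L
(4,4): only reaches (3,4)(W), (0,4)(W), (4,3)(W), (4,2)(W), (4,0)(W), (3,3)(W), all W → L
Every other cell has at least one move into one of the L cells above, so it is W.
L cells per row: a=0: 3, a=1: 2, a=2: 1, a=3: 2, a=4: 2, a=5: 0; total 10.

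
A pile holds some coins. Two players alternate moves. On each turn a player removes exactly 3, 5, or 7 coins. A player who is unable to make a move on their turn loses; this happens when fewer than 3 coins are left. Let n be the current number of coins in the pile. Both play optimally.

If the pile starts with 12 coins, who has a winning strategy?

Build the W/L table. Terminal = L. A non-terminal position is W if it has a move to some L; otherwise it is L.
n=0: no move → L
n=1: no move → L
n=2: no move → L
n=3: →0(L), so W
n=4: →1(L), so W
n=5: →2(L), so W
n=6: →1(L), so W
n=7: →2(L), so W
n=8: →1(L), so W
n=9: →2(L), so W
n=10: →7(W), 5(W), 3(W) — all W, so L
n=11: →8(W), 6(W), 4(W) — all W, so L
n=12: →9(W), 7(W), 5(W) — all W, so L
Every move from 12 reaches a W position, so the mover loses.

The second player wins.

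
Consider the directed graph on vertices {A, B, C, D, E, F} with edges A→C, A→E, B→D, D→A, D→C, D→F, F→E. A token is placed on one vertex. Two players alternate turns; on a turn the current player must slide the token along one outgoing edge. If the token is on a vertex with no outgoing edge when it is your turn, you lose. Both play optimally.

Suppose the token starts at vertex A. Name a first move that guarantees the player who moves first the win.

Positions with no move are L. A position that does have a move is losing for the player to move precisely when every available move leads to a winning position for the opponent. Fill in the labels:
Every edge goes from a vertex to one that appears earlier in the order C, E, A, F, D, B, so processing vertices in that order labels each vertex after all of its successors.
C: no outgoing edge → L
E: no outgoing edge → L
A: reaches L-position E → W
F: reaches L-position E → W
D: reaches L-position C → W
B: only reaches D(W), which is W → L
From A, the L positions reachable in one move are: E, C. Any move reaching one of these is winning.

Move to E.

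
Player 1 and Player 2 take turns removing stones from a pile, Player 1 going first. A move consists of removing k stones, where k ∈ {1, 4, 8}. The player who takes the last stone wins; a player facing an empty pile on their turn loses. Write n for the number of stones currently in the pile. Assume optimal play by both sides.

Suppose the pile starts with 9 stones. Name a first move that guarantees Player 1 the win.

Remove 4, leaving 5.

Positions with no move are L. A position that does have a move is losing for the player to move precisely when every available move leads to a winning position for the opponent. Fill in the labels:
n=0: no move → L
n=1: can move to 0, which is L ⇒ W
n=2: the only move is to 1(W), a W ⇒ L
n=3: can move to 2, which is L ⇒ W
n=4: can move to 0, which is L ⇒ W
n=5: moves to 4(W), 1(W); every one is W ⇒ L
n=6: can move to 5, which is L ⇒ W
n=7: moves to 6(W), 3(W); every one is W ⇒ L
n=8: can move to 7, which is L ⇒ W
n=9: can move to 5, which is L ⇒ W
From 9, the L positions reachable in one move are: 5.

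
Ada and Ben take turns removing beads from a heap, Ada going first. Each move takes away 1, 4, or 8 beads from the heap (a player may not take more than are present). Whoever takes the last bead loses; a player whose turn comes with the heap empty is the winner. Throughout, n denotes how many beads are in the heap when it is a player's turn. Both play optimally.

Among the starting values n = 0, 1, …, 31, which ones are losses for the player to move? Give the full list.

1, 3, 6, 8, 13, 15, 18, 20, 25, 27, 30

Classify positions by backward induction: terminal positions (no move available) are W. From any other position, the mover wins iff some move reaches an L.
n=0: no move; the opponent has just taken the last bead and therefore loses → W
n=1: the only move is to 0(W), a W ⇒ L
n=2: can move to 1, which is L ⇒ W
n=3: the only move is to 2(W), a W ⇒ L
n=4: can move to 3, which is L ⇒ W
n=5: can move to 1, which is L ⇒ W
n=6: moves to 5(W), 2(W); every one is W ⇒ L
n=7: can move to 6, which is L ⇒ W
n=8: moves to 7(W), 4(W), 0(W); every one is W ⇒ L
n=9: can move to 8, which is L ⇒ W
n=10: can move to 6, which is L ⇒ W
n=11: can move to 3, which is L ⇒ W
n=12: can move to 8, which is L ⇒ W
n=13: moves to 12(W), 9(W), 5(W); every one is W ⇒ L
n=14: can move to 13, which is L ⇒ W
n=15: moves to 14(W), 11(W), 7(W); every one is W ⇒ L
n=16: can move to 15, which is L ⇒ W
n=17: can move to 13, which is L ⇒ W
n=18: moves to 17(W), 14(W), 10(W); every one is W ⇒ L
n=19: can move to 18, which is L ⇒ W
n=20: moves to 19(W), 16(W), 12(W); every one is W ⇒ L
n=21: can move to 20, which is L ⇒ W
n=22: can move to 18, which is L ⇒ W
n=23: can move to 15, which is L ⇒ W
n=24: can move to 20, which is L ⇒ W
n=25: moves to 24(W), 21(W), 17(W); every one is W ⇒ L
n=26: can move to 25, which is L ⇒ W
n=27: moves to 26(W), 23(W), 19(W); every one is W ⇒ L
n=28: can move to 27, which is L ⇒ W
n=29: can move to 25, which is L ⇒ W
n=30: moves to 29(W), 26(W), 22(W); every one is W ⇒ L
n=31: can move to 30, which is L ⇒ W
The losing starting values of n are exactly the entries labelled L in this table (11 of them).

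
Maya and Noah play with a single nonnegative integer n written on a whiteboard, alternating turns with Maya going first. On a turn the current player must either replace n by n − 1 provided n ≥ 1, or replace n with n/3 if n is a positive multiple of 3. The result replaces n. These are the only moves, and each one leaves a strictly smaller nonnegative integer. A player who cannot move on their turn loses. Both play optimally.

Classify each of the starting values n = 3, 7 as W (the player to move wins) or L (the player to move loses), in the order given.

3: W, 7: L

Label each position W (a win for the player to move) or L (a loss). A position with no legal move is L; any other position is W exactly when some move reaches an L, and L when every move reaches a W.
n=0: no move → L
n=1: W (go to 0, an L position)
n=2: L (sole option 1(W) is W)
n=3: W (go to 2, an L position)
n=4: L (sole option 3(W) is W)
n=5: W (go to 4, an L position)
n=6: W (go to 2, an L position)
n=7: L (sole option 6(W) is W)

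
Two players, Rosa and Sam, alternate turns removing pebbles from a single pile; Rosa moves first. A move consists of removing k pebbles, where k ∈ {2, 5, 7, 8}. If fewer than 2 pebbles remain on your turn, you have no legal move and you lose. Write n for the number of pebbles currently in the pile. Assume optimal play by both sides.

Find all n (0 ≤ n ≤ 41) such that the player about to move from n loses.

Use the standard recursion: the mover loses at a terminal position; elsewhere, the mover wins exactly when some move hands the opponent an L position.
n=0: no move → L
n=1: no move → L
n=2: can move to 0, which is L ⇒ W
n=3: can move to 1, which is L ⇒ W
n=4: the only move is to 2(W), a W ⇒ L
n=5: can move to 0, which is L ⇒ W
n=6: can move to 4, which is L ⇒ W
n=7: can move to 0, which is L ⇒ W
n=8: can move to 1, which is L ⇒ W
n=9: can move to 4, which is L ⇒ W
n=10: moves to 8(W), 5(W), 3(W), 2(W); every one is W ⇒ L
n=11: can move to 4, which is L ⇒ W
n=12: can move to 10, which is L ⇒ W
n=13: moves to 11(W), 8(W), 6(W), 5(W); every one is W ⇒ L
n=14: moves to 12(W), 9(W), 7(W), 6(W); every one is W ⇒ L
n=15: can move to 13, which is L ⇒ W
n=16: can move to 14, which is L ⇒ W
n=17: can move to 10, which is L ⇒ W
n=18: can move to 13, which is L ⇒ W
n=19: can move to 14, which is L ⇒ W
n=20: can move to 13, which is L ⇒ W
n=21: can move to 14, which is L ⇒ W
n=22: can move to 14, which is L ⇒ W
n=23: moves to 21(W), 18(W), 16(W), 15(W); every one is W ⇒ L
n=24: moves to 22(W), 19(W), 17(W), 16(W); every one is W ⇒ L
n=25: can move to 23, which is L ⇒ W
n=26: can move to 24, which is L ⇒ W
n=27: moves to 25(W), 22(W), 20(W), 19(W); every one is W ⇒ L
n=28: can move to 23, which is L ⇒ W
n=29: can move to 27, which is L ⇒ W
n=30: can move to 23, which is L ⇒ W
n=31: can move to 24, which is L ⇒ W
n=32: can move to 27, which is L ⇒ W
n=33: moves to 31(W), 28(W), 26(W), 25(W); every one is W ⇒ L
n=34: can move to 27, which is L ⇒ W
n=35: can move to 33, which is L ⇒ W
n=36: moves to 34(W), 31(W), 29(W), 28(W); every one is W ⇒ L
n=37: moves to 35(W), 32(W), 30(W), 29(W); every one is W ⇒ L
n=38: can move to 36, which is L ⇒ W
n=39: can move to 37, which is L ⇒ W
n=40: can move to 33, which is L ⇒ W
n=41: can move to 36, which is L ⇒ W
The losing starting values of n are exactly the entries labelled L in this table (12 of them).

0, 1, 4, 10, 13, 14, 23, 24, 27, 33, 36, 37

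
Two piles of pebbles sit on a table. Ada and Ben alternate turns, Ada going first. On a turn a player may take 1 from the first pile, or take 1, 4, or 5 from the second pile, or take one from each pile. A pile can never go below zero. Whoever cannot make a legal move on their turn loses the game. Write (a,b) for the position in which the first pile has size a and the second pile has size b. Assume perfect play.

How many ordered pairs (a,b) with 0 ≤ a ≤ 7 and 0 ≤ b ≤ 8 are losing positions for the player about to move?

20

Build the W/L table. Terminal = L. A non-terminal position is W if it has a move to some L; otherwise it is L.
Every move lowers a or b (never raises either), so fill the grid row by row in increasing a, and left to right within a row: each cell's successors are then already labelled.
      b=0  b=1  b=2  b=3  b=4  b=5  b=6  b=7  b=8
a=0:    L    W    L    W    W    W    W    W    L
a=1:    W    W    W    W    L    W    L    W    W
a=2:    L    W    L    W    W    W    W    W    L
a=3:    W    W    W    W    L    W    L    W    W
a=4:    L    W    L    W    W    W    W    W    L
a=5:    W    W    W    W    L    W    L    W    W
a=6:    L    W    L    W    W    W    W    W    L
a=7:    W    W    W    W    L    W    L    W    W
Cells with no legal move (terminal, hence L): (0,0).
The remaining L cells, each justified by listing all of its moves:
(0,2): L (sole option (0,1)(W) is W)
(0,8): L (options (0,7)(W), (0,4)(W), (0,3)(W) are all W)
(1,4): L (options (0,4)(W), (1,3)(W), (1,0)(W), (0,3)(W) are all W)
(1,6): L (options (0,6)(W), (1,5)(W), (1,2)(W), (1,1)(W), (0,5)(W) are all W)
(2,0): L (sole option (1,0)(W) is W)
(2,2): L (options (1,2)(W), (2,1)(W), (1,1)(W) are all W)
(2,8): L (options (1,8)(W), (2,7)(W), (2,4)(W), (2,3)(W), (1,7)(W) are all W)
(3,4): L (options (2,4)(W), (3,3)(W), (3,0)(W), (2,3)(W) are all W)
(3,6): L (options (2,6)(W), (3,5)(W), (3,2)(W), (3,1)(W), (2,5)(W) are all W)
(4,0): L (sole option (3,0)(W) is W)
(4,2): L (options (3,2)(W), (4,1)(W), (3,1)(W) are all W)
(4,8): L (options (3,8)(W), (4,7)(W), (4,4)(W), (4,3)(W), (3,7)(W) are all W)
(5,4): L (options (4,4)(W), (5,3)(W), (5,0)(W), (4,3)(W) are all W)
(5,6): L (options (4,6)(W), (5,5)(W), (5,2)(W), (5,1)(W), (4,5)(W) are all W)
(6,0): L (sole option (5,0)(W) is W)
(6,2): L (options (5,2)(W), (6,1)(W), (5,1)(W) are all W)
(6,8): L (options (5,8)(W), (6,7)(W), (6,4)(W), (6,3)(W), (5,7)(W) are all W)
(7,4): L (options (6,4)(W), (7,3)(W), (7,0)(W), (6,3)(W) are all W)
(7,6): L (options (6,6)(W), (7,5)(W), (7,2)(W), (7,1)(W), (6,5)(W) are all W)
Every other cell has at least one move into one of the L cells above, so it is W.
L cells per row: a=0: 3, a=1: 2, a=2: 3, a=3: 2, a=4: 3, a=5: 2, a=6: 3, a=7: 2; total 20.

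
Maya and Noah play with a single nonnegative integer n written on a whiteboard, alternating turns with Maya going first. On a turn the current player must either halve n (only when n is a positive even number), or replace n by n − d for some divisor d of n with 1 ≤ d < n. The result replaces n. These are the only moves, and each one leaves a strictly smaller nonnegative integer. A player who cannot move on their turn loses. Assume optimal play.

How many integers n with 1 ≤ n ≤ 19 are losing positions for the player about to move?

Label each position W (a win for the player to move) or L (a loss). A position with no legal move is L; any other position is W exactly when some move reaches an L, and L when every move reaches a W.
n=0: no move → L
n=1: no move → L
n=2: reaches L-position 1 → W
n=3: only reaches 2(W), which is W → L
n=4: reaches L-position 3 → W
n=5: only reaches 4(W), which is W → L
n=6: reaches L-position 3 → W
n=7: only reaches 6(W), which is W → L
n=8: reaches L-position 7 → W
n=9: only reaches 6(W), 8(W), all W → L
n=10: reaches L-position 5 → W
n=11: only reaches 10(W), which is W → L
n=12: reaches L-position 9 → W
n=13: only reaches 12(W), which is W → L
n=14: reaches L-position 7 → W
n=15: only reaches 10(W), 12(W), 14(W), all W → L
n=16: reaches L-position 15 → W
n=17: only reaches 16(W), which is W → L
n=18: reaches L-position 9 → W
n=19: only reaches 18(W), which is W → L
L entries with 1 ≤ n ≤ 19 (n=0 is outside the asked range and is not counted): n = 1, 3, 5, 7, 9, 11, 13, 15, 17, 19; that makes 10.

10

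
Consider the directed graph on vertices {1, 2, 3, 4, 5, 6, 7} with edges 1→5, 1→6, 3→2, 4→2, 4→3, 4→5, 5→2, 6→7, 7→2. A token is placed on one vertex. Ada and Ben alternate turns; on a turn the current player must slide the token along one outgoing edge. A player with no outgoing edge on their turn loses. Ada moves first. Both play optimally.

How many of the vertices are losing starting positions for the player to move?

Compute win/loss labels from the base case upward. A position with no move is L. Any other position is W if it can reach an L in one move, else L.
Every edge goes from a vertex to one that appears earlier in the order 2, 5, 7, 3, 6, 4, 1, so processing vertices in that order labels each vertex after all of its successors.
2: no outgoing edge → L
5: →2(L), so W
7: →2(L), so W
3: →2(L), so W
6: →7(W) only, which is W, so L
4: →2(L), so W
1: →6(L), so W
The L vertices are 2, 6; that is 2 in all.

2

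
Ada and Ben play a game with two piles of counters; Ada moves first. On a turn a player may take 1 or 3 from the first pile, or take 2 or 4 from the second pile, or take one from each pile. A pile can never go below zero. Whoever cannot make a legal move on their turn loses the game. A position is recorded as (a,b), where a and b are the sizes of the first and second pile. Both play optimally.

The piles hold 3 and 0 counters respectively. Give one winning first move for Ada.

Build the W/L table. Terminal = L. A non-terminal position is W if it has a move to some L; otherwise it is L.
No move ever increases a pile, so every position that can arise here has a ≤ 3 and b ≤ 0; it is enough to label the cells with 0 ≤ a ≤ 3 and 0 ≤ b ≤ 0.
Every move lowers a or b (never raises either), so fill the grid row by row in increasing a, and left to right within a row: each cell's successors are then already labelled.
      b=0
a=0:    L
a=1:    W
a=2:    L
a=3:    W
Cells with no legal move (terminal, hence L): (0,0).
The remaining L cells, each justified by listing all of its moves:
(2,0): only reaches (1,0)(W), which is W → L
Every other cell has at least one move into one of the L cells above, so it is W.
From (3,0), the L positions reachable in one move are: (2,0), (0,0). Any move reaching one of these is winning.

Move to (2,0).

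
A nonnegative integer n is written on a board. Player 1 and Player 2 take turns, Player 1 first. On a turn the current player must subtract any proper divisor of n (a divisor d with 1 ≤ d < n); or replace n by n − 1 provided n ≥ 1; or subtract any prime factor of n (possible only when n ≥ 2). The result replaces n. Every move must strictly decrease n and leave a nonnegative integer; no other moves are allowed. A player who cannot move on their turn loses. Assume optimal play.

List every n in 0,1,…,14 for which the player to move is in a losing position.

0, 4, 9, 14

Use the standard recursion: the mover loses at a terminal position; elsewhere, the mover wins exactly when some move hands the opponent an L position.
n=0: no move → L
n=1: W (go to 0, an L position)
n=2: W (go to 0, an L position)
n=3: W (go to 0, an L position)
n=4: L (options 2(W), 3(W) are all W)
n=5: W (go to 0, an L position)
n=6: W (go to 4, an L position)
n=7: W (go to 0, an L position)
n=8: W (go to 4, an L position)
n=9: L (options 6(W), 8(W) are all W)
n=10: W (go to 9, an L position)
n=11: W (go to 0, an L position)
n=12: W (go to 9, an L position)
n=13: W (go to 0, an L position)
n=14: L (options 7(W), 12(W), 13(W) are all W)
Reading off the rows marked L gives the requested list; there are 4 such values of n.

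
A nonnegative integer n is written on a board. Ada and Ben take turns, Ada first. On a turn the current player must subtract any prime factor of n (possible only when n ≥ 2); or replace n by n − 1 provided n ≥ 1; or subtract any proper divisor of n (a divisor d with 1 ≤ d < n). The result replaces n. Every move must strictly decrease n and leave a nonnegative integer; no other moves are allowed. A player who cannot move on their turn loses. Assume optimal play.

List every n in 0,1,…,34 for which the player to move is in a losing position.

Work bottom-up. With no move the player to move loses. Otherwise the position is W if at least one move leads to an L position for the opponent, and L if every move leads to a W.
n=0: no move → L
n=1: W (go to 0, an L position)
n=2: W (go to 0, an L position)
n=3: W (go to 0, an L position)
n=4: L (options 2(W), 3(W) are all W)
n=5: W (go to 0, an L position)
n=6: W (go to 4, an L position)
n=7: W (go to 0, an L position)
n=8: W (go to 4, an L position)
n=9: L (options 6(W), 8(W) are all W)
n=10: W (go to 9, an L position)
n=11: W (go to 0, an L position)
n=12: W (go to 9, an L position)
n=13: W (go to 0, an L position)
n=14: L (options 7(W), 12(W), 13(W) are all W)
n=15: W (go to 14, an L position)
n=16: W (go to 14, an L position)
n=17: W (go to 0, an L position)
n=18: W (go to 9, an L position)
n=19: W (go to 0, an L position)
n=20: L (options 10(W), 15(W), 16(W), 18(W), 19(W) are all W)
n=21: W (go to 14, an L position)
n=22: W (go to 20, an L position)
n=23: W (go to 0, an L position)
n=24: W (go to 20, an L position)
n=25: W (go to 20, an L position)
n=26: L (options 13(W), 24(W), 25(W) are all W)
n=27: W (go to 26, an L position)
n=28: W (go to 14, an L position)
n=29: W (go to 0, an L position)
n=30: W (go to 20, an L position)
n=31: W (go to 0, an L position)
n=32: L (options 16(W), 24(W), 28(W), 30(W), 31(W) are all W)
n=33: W (go to 32, an L position)
n=34: W (go to 32, an L position)
The losing starting values of n are exactly the entries labelled L in this table (7 of them).

0, 4, 9, 14, 20, 26, 32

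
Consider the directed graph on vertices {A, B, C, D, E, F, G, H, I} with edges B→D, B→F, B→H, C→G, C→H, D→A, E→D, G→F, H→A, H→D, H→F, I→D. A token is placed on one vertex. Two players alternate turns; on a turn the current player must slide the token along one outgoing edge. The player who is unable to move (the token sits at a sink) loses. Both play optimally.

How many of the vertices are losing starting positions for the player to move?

Positions with no move are L. A position that does have a move is losing for the player to move precisely when every available move leads to a winning position for the opponent. Fill in the labels:
Every edge goes from a vertex to one that appears earlier in the order A, F, D, H, E, G, I, B, C, so processing vertices in that order labels each vertex after all of its successors.
A: no outgoing edge → L
F: no outgoing edge → L
D: →A(L), so W
H: →F(L), so W
E: →D(W) only, which is W, so L
G: →F(L), so W
I: →D(W) only, which is W, so L
B: →F(L), so W
C: →G(W), H(W) — all W, so L
The L vertices are A, C, E, F, I; that is 5 in all.

5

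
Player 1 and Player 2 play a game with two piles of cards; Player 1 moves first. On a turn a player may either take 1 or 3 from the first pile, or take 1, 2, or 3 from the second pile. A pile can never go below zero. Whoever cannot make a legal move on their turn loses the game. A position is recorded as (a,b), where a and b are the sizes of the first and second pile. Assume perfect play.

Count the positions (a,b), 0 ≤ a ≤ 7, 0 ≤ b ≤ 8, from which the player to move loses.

Use the standard recursion: the mover loses at a terminal position; elsewhere, the mover wins exactly when some move hands the opponent an L position.
Every move lowers a or b (never raises either), so fill the grid row by row in increasing a, and left to right within a row: each cell's successors are then already labelled.
      b=0  b=1  b=2  b=3  b=4  b=5  b=6  b=7  b=8
a=0:    L    W    W    W    L    W    W    W    L
a=1:    W    L    W    W    W    L    W    W    W
a=2:    L    W    W    W    L    W    W    W    L
a=3:    W    L    W    W    W    L    W    W    W
a=4:    L    W    W    W    L    W    W    W    L
a=5:    W    L    W    W    W    L    W    W    W
a=6:    L    W    W    W    L    W    W    W    L
a=7:    W    L    W    W    W    L    W    W    W
Cells with no legal move (terminal, hence L): (0,0).
The remaining L cells, each justified by listing all of its moves:
(0,4): only reaches (0,3)(W), (0,2)(W), (0,1)(W), all W → L
(0,8): only reaches (0,7)(W), (0,6)(W), (0,5)(W), all W → L
(1,1): only reaches (0,1)(W), (1,0)(W), all W → L
(1,5): only reaches (0,5)(W), (1,4)(W), (1,3)(W), (1,2)(W), all W → L
(2,0): only reaches (1,0)(W), which is W → L
(2,4): only reaches (1,4)(W), (2,3)(W), (2,2)(W), (2,1)(W), all W → L
(2,8): only reaches (1,8)(W), (2,7)(W), (2,6)(W), (2,5)(W), all W → L
(3,1): only reaches (2,1)(W), (0,1)(W), (3,0)(W), all W → L
(3,5): only reaches (2,5)(W), (0,5)(W), (3,4)(W), (3,3)(W), (3,2)(W), all W → L
(4,0): only reaches (3,0)(W), (1,0)(W), all W → L
(4,4): only reaches (3,4)(W), (1,4)(W), (4,3)(W), (4,2)(W), (4,1)(W), all W → L
(4,8): only reaches (3,8)(W), (1,8)(W), (4,7)(W), (4,6)(W), (4,5)(W), all W → L
(5,1): only reaches (4,1)(W), (2,1)(W), (5,0)(W), all W → L
(5,5): only reaches (4,5)(W), (2,5)(W), (5,4)(W), (5,3)(W), (5,2)(W), all W → L
(6,0): only reaches (5,0)(W), (3,0)(W), all W → L
(6,4): only reaches (5,4)(W), (3,4)(W), (6,3)(W), (6,2)(W), (6,1)(W), all W → L
(6,8): only reaches (5,8)(W), (3,8)(W), (6,7)(W), (6,6)(W), (6,5)(W), all W → L
(7,1): only reaches (6,1)(W), (4,1)(W), (7,0)(W), all W → L
(7,5): only reaches (6,5)(W), (4,5)(W), (7,4)(W), (7,3)(W), (7,2)(W), all W → L
Every other cell has at least one move into one of the L cells above, so it is W.
L cells per row: a=0: 3, a=1: 2, a=2: 3, a=3: 2, a=4: 3, a=5: 2, a=6: 3, a=7: 2; total 20.

20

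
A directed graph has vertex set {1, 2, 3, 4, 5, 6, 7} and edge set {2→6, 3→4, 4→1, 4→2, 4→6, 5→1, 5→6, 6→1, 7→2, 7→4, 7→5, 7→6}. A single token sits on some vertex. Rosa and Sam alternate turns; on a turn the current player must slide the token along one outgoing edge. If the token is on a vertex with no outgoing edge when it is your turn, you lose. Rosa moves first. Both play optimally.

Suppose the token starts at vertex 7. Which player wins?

Positions with no move are L. A position that does have a move is losing for the player to move precisely when every available move leads to a winning position for the opponent. Fill in the labels:
Every edge goes from a vertex to one that appears earlier in the order 1, 6, 2, 5, 4, 3, 7, so processing vertices in that order labels each vertex after all of its successors.
1: no outgoing edge → L
6: W (go to 1, an L position)
2: L (sole option 6(W) is W)
5: W (go to 1, an L position)
4: W (go to 2, an L position)
3: L (sole option 4(W) is W)
7: W (go to 2, an L position)
From 7 Rosa can move to 2, reaching an L position.

Rosa wins.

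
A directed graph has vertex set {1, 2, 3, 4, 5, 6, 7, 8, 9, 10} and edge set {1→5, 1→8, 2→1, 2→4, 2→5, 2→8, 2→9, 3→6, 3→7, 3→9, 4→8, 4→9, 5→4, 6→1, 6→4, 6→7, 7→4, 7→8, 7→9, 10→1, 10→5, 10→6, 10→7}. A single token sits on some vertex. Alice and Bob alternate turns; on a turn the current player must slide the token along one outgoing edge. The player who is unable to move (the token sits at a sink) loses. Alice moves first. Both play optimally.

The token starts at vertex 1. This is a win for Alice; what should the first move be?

Positions with no move are L. A position that does have a move is losing for the player to move precisely when every available move leads to a winning position for the opponent. Fill in the labels:
Every edge goes from a vertex to one that appears earlier in the order 8, 9, 4, 7, 5, 1, 2, 6, 10, 3, so processing vertices in that order labels each vertex after all of its successors.
8: no outgoing edge → L
9: no outgoing edge → L
4: can move to 9, which is L ⇒ W
7: can move to 9, which is L ⇒ W
5: the only move is to 4(W), a W ⇒ L
1: can move to 5, which is L ⇒ W
2: can move to 5, which is L ⇒ W
6: moves to 1(W), 7(W), 4(W); every one is W ⇒ L
10: can move to 6, which is L ⇒ W
3: can move to 6, which is L ⇒ W
From 1, the L positions reachable in one move are: 5, 8. Any move reaching one of these is winning.

Move to 5.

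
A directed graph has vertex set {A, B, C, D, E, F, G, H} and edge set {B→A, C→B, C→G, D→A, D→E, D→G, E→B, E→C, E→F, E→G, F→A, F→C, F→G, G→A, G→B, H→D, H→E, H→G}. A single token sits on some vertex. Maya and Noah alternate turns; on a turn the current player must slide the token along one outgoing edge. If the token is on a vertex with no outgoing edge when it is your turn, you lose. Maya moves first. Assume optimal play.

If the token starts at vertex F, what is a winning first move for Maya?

Move to C.

Work bottom-up. With no move the player to move loses. Otherwise the position is W if at least one move leads to an L position for the opponent, and L if every move leads to a W.
Every edge goes from a vertex to one that appears earlier in the order A, B, G, C, F, E, D, H, so processing vertices in that order labels each vertex after all of its successors.
A: no outgoing edge → L
B: reaches L-position A → W
G: reaches L-position A → W
C: only reaches G(W), B(W), all W → L
F: reaches L-position C → W
E: reaches L-position C → W
D: reaches L-position A → W
H: only reaches D(W), E(W), G(W), all W → L
From F, the L positions reachable in one move are: C, A. Any move reaching one of these is winning.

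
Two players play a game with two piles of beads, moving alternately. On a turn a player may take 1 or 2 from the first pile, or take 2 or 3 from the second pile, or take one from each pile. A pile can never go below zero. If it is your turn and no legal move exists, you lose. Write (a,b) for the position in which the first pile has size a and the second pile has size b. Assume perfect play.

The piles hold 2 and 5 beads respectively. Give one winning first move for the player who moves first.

Classify positions by backward induction: terminal positions (no move available) are L. From any other position, the mover wins iff some move reaches an L.
No move ever increases a pile, so every position that can arise here has a ≤ 2 and b ≤ 5; it is enough to label the cells with 0 ≤ a ≤ 2 and 0 ≤ b ≤ 5.
Every move lowers a or b (never raises either), so fill the grid row by row in increasing a, and left to right within a row: each cell's successors are then already labelled.
      b=0  b=1  b=2  b=3  b=4  b=5
a=0:    L    L    W    W    W    L
a=1:    W    W    W    L    L    W
a=2:    W    W    L    W    W    W
Cells with no legal move (terminal, hence L): (0,0), (0,1).
The remaining L cells, each justified by listing all of its moves:
(0,5): only reaches (0,3)(W), (0,2)(W), all W → L
(1,3): only reaches (0,3)(W), (1,1)(W), (1,0)(W), (0,2)(W), all W → L
(1,4): only reaches (0,4)(W), (1,2)(W), (1,1)(W), (0,3)(W), all W → L
(2,2): only reaches (1,2)(W), (0,2)(W), (2,0)(W), (1,1)(W), all W → L
Every other cell has at least one move into one of the L cells above, so it is W.
From (2,5), the L positions reachable in one move are: (0,5), (2,2), (1,4). Any move reaching one of these is winning.

Move to (0,5).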